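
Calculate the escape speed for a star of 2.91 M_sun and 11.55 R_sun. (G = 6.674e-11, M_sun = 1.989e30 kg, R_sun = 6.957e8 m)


M = 2.91 * 1.989e30 kg = 5.78799e+30 kg; R = 11.55 * 6.957e8 m = 8.035335e+09 m. v_esc = sqrt(2GM/R) = sqrt(2 * 6.674e-11 * 5.78799e+30 / 8.035335e+09) = 310077.3125

310077.3125 m/s


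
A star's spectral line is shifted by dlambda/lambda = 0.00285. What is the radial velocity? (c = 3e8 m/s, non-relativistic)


v = (dlambda/lambda) * c = 0.00285 * 3e8 = 855000.0

855000.0 m/s


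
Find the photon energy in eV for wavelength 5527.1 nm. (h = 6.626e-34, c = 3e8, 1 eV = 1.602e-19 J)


E = hc/lambda = 6.626e-34 * 3e8 / 5.527e-06 = 3.596e-20 J = 0.2245 eV

0.2245 eV


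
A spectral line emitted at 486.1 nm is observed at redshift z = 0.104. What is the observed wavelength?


lam_obs = lam_emit * (1 + z) = 486.1 * (1 + 0.104) = 536.6544

536.6544 nm


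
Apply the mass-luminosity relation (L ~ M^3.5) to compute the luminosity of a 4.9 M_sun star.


L/L_sun = (M/M_sun)^3.5 = 4.9^3.5 = 260.4272

260.4272 L_sun


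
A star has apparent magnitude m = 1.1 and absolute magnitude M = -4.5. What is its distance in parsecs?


d = 10^((m - M + 5)/5) = 10^((1.1 - -4.5 + 5)/5) = 131.8257

131.8257 pc


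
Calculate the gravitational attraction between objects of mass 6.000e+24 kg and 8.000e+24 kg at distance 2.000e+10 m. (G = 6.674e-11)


F = G*m1*m2/r^2 = 6.674e-11 * 6.000e+24 * 8.000e+24 / (2.000e+10)^2 = 6.674e-11 * 4.800e+49 / 4.000e+20 = 8.009e+18

8.009e+18 N


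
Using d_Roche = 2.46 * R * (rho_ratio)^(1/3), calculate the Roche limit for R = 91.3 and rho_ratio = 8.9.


d_Roche = 2.46 * 91.3 * 8.9^(1/3) = 465.4459

465.4459


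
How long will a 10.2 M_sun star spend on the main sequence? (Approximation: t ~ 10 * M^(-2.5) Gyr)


t = 10 * M^(-2.5) = 10 * 10.2^(-2.5) = 0.0301

0.0301 Gyr


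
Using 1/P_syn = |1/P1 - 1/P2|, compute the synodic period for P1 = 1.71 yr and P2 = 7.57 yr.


1/P_syn = |1/P1 - 1/P2| = |1/1.71 - 1/7.57| => P_syn = 2.209

2.209 years


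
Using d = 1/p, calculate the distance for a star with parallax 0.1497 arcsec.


d = 1/p = 1/0.1497 = 6.68

6.68 pc


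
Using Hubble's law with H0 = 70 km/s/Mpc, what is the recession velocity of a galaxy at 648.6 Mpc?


v = H0 * d = 70 * 648.6 = 45402.0

45402.0 km/s


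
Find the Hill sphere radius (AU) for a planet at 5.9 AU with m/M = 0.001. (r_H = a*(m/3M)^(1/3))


r_H = a * (m/3M)^(1/3) = 5.9 * (0.001/3)^(1/3) = 0.4091

0.4091 AU


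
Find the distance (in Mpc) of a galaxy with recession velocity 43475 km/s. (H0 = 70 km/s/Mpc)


d = v / H0 = 43475 / 70 = 621.0714

621.0714 Mpc


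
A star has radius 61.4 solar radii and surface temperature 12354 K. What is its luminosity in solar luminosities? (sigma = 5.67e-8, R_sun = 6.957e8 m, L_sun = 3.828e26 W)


R = 61.4 * 6.957e8 m = 4.271598e+10 m. L = 4*pi*R^2*sigma*T^4 = 4*pi*(4.271598e+10)^2 * 5.67e-8 * 12354^4 = 3.028336004e+31 W. L/L_sun = 3.028336004e+31 / 3.828e26 = 79110.1359

79110.1359 L_sun


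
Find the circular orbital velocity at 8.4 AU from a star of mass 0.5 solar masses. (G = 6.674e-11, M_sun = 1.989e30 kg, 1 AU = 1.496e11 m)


v = sqrt(GM/r) = sqrt(6.674e-11 * 9.945e+29 / 1.257e+12) = 7267.5839

7267.5839 m/s


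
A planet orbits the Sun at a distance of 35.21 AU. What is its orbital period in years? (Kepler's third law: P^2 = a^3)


P = a^(3/2) = 35.21^1.5 = 208.9292

208.9292 years


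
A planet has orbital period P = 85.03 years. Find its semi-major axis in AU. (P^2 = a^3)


a = P^(2/3) = 85.03^(2/3) = 19.3367

19.3367 AU


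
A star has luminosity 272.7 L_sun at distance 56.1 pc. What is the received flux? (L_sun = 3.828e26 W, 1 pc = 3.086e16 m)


F = L / (4*pi*d^2) = 1.044e+29 / (4*pi*(1.731e+18)^2) = 2.772e-09

2.772e-09 W/m^2


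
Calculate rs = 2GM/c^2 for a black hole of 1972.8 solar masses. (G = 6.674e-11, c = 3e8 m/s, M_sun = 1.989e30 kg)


M = 1972.8 * 1.989e30 kg = 3.9238992e+33 kg. rs = 2GM/c^2 = 2 * 6.674e-11 * 3.9238992e+33 / (3e8)^2 = 5.820e+06

5.820e+06 m


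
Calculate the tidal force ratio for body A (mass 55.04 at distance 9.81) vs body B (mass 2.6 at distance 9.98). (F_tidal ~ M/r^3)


Ratio = (M1/r1^3) / (M2/r2^3) = (55.04/9.81^3) / (2.6/9.98^3) = 22.289

22.289


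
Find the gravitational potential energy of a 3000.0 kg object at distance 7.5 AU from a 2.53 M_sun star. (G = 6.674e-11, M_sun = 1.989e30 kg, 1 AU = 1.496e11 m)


M = 2.53 * 1.989e30 kg = 5.03217e+30 kg; r = 7.5 AU * 1.496e11 m/AU = 1.122e+12 m. U = -GM*m/r = -(6.674e-11 * 5.03217e+30 * 3000.0) / 1.122e+12 = -8.980e+11

-8.980e+11 J


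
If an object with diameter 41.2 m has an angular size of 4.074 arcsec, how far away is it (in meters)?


D = size / theta_rad, theta_rad = 4.074 * pi/(180*3600) = 1.975e-05, D = 2.086e+06

2.086e+06 m


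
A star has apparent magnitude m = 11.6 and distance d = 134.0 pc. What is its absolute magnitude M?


M = m - 5*log10(d) + 5 = 11.6 - 5*log10(134.0) + 5 = 5.9645

5.9645


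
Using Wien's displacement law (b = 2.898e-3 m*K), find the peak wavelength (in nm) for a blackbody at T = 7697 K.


lam_max = b / T = 2.898e-3 / 7697 = 3.765e-07 m = 376.5103 nm

376.5103 nm


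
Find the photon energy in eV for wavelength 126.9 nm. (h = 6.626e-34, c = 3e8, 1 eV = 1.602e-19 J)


E = hc/lambda = 6.626e-34 * 3e8 / 1.269e-07 = 1.566e-18 J = 9.778 eV

9.778 eV


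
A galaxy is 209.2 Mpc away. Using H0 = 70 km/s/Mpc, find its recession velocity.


v = H0 * d = 70 * 209.2 = 14644.0

14644.0 km/s


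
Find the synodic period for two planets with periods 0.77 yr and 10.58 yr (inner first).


1/P_syn = |1/P1 - 1/P2| = |1/0.77 - 1/10.58| => P_syn = 0.8304

0.8304 years


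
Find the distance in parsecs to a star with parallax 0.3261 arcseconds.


d = 1/p = 1/0.3261 = 3.0665

3.0665 pc


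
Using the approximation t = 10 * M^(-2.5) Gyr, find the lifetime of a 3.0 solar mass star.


t = 10 * M^(-2.5) = 10 * 3.0^(-2.5) = 0.6415

0.6415 Gyr


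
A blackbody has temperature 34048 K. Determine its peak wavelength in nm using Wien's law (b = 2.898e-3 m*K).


lam_max = b / T = 2.898e-3 / 34048 = 8.512e-08 m = 85.1151 nm

85.1151 nm


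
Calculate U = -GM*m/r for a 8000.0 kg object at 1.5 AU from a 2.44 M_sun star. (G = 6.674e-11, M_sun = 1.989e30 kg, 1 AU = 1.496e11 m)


M = 2.44 * 1.989e30 kg = 4.85316e+30 kg; r = 1.5 AU * 1.496e11 m/AU = 2.244e+11 m. U = -GM*m/r = -(6.674e-11 * 4.85316e+30 * 8000.0) / 2.244e+11 = -1.155e+13

-1.155e+13 J


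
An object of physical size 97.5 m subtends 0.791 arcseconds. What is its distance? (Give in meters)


D = size / theta_rad, theta_rad = 0.791 * pi/(180*3600) = 3.835e-06, D = 2.542e+07

2.542e+07 m


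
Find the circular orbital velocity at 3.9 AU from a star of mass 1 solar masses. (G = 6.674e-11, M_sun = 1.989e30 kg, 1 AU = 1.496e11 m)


v = sqrt(GM/r) = sqrt(6.674e-11 * 1.989e+30 / 5.834e+11) = 15083.8565

15083.8565 m/s


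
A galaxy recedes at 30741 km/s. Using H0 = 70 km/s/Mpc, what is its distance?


d = v / H0 = 30741 / 70 = 439.1571

439.1571 Mpc


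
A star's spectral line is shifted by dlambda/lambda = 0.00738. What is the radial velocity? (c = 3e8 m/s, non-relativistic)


v = (dlambda/lambda) * c = 0.00738 * 3e8 = 2.214e+06

2.214e+06 m/s


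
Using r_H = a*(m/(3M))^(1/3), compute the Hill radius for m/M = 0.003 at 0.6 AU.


r_H = a * (m/3M)^(1/3) = 0.6 * (0.003/3)^(1/3) = 0.06

0.06 AU


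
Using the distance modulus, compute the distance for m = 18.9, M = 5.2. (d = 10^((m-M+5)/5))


d = 10^((m - M + 5)/5) = 10^((18.9 - 5.2 + 5)/5) = 5495.4087

5495.4087 pc


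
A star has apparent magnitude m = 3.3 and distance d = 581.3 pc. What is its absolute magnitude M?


M = m - 5*log10(d) + 5 = 3.3 - 5*log10(581.3) + 5 = -5.522

-5.522


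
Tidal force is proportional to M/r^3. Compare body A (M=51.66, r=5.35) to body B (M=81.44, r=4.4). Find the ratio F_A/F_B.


Ratio = (M1/r1^3) / (M2/r2^3) = (51.66/5.35^3) / (81.44/4.4^3) = 0.3529

0.3529


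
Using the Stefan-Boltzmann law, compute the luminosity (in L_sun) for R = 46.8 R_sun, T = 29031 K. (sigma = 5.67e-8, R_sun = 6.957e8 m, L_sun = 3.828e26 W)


R = 46.8 * 6.957e8 m = 3.255876e+10 m. L = 4*pi*R^2*sigma*T^4 = 4*pi*(3.255876e+10)^2 * 5.67e-8 * 29031^4 = 5.365085147e+32 W. L/L_sun = 5.365085147e+32 / 3.828e26 = 1.402e+06

1.402e+06 L_sun


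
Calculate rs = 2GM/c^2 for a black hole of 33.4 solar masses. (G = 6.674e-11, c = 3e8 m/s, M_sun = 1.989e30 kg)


M = 33.4 * 1.989e30 kg = 6.64326e+31 kg. rs = 2GM/c^2 = 2 * 6.674e-11 * 6.64326e+31 / (3e8)^2 = 98526.9272

98526.9272 m


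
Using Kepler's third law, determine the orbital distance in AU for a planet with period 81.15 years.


a = P^(2/3) = 81.15^(2/3) = 18.7439

18.7439 AU


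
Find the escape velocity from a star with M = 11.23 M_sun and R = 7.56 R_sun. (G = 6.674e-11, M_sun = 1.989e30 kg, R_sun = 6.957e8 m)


M = 11.23 * 1.989e30 kg = 2.233647e+31 kg; R = 7.56 * 6.957e8 m = 5.259492e+09 m. v_esc = sqrt(2GM/R) = sqrt(2 * 6.674e-11 * 2.233647e+31 / 5.259492e+09) = 752910.7002

752910.7002 m/s


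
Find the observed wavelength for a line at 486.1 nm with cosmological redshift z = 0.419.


lam_obs = lam_emit * (1 + z) = 486.1 * (1 + 0.419) = 689.7759

689.7759 nm


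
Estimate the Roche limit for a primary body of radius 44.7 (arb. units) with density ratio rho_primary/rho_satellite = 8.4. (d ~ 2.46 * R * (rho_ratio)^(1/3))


d_Roche = 2.46 * 44.7 * 8.4^(1/3) = 223.53

223.53


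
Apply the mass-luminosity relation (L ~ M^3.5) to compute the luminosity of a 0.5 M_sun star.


L/L_sun = (M/M_sun)^3.5 = 0.5^3.5 = 0.0884

0.0884 L_sun


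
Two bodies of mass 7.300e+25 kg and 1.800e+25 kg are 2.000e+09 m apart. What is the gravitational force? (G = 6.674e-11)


F = G*m1*m2/r^2 = 6.674e-11 * 7.300e+25 * 1.800e+25 / (2.000e+09)^2 = 6.674e-11 * 1.314e+51 / 4.000e+18 = 2.192e+22

2.192e+22 N


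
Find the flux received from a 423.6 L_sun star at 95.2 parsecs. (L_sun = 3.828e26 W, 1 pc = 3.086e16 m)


F = L / (4*pi*d^2) = 1.622e+29 / (4*pi*(2.938e+18)^2) = 1.495e-09

1.495e-09 W/m^2


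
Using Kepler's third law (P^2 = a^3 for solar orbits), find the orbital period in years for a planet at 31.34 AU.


P = a^(3/2) = 31.34^1.5 = 175.448

175.448 years


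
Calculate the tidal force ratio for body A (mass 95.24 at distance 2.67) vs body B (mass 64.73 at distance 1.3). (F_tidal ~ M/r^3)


Ratio = (M1/r1^3) / (M2/r2^3) = (95.24/2.67^3) / (64.73/1.3^3) = 0.1698

0.1698


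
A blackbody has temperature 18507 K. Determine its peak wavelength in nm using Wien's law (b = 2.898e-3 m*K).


lam_max = b / T = 2.898e-3 / 18507 = 1.566e-07 m = 156.5894 nm

156.5894 nm


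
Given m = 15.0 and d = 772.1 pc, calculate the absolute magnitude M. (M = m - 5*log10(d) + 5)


M = m - 5*log10(d) + 5 = 15.0 - 5*log10(772.1) + 5 = 5.5616

5.5616


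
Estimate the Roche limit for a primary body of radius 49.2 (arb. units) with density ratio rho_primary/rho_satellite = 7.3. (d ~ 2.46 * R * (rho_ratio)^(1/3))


d_Roche = 2.46 * 49.2 * 7.3^(1/3) = 234.7872

234.7872


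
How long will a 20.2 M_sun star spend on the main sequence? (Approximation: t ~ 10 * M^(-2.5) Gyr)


t = 10 * M^(-2.5) = 10 * 20.2^(-2.5) = 0.0055

0.0055 Gyr


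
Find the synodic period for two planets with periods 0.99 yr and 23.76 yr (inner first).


1/P_syn = |1/P1 - 1/P2| = |1/0.99 - 1/23.76| => P_syn = 1.033

1.033 years


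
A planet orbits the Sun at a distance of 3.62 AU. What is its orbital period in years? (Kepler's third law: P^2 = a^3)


P = a^(3/2) = 3.62^1.5 = 6.8875

6.8875 years


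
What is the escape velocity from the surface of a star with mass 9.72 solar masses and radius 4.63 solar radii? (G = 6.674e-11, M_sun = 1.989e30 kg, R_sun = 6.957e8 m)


M = 9.72 * 1.989e30 kg = 1.933308e+31 kg; R = 4.63 * 6.957e8 m = 3.221091e+09 m. v_esc = sqrt(2GM/R) = sqrt(2 * 6.674e-11 * 1.933308e+31 / 3.221091e+09) = 895070.257

895070.257 m/s


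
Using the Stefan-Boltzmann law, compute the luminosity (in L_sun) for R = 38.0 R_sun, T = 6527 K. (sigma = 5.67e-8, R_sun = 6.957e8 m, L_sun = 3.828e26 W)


R = 38.0 * 6.957e8 m = 2.64366e+10 m. L = 4*pi*R^2*sigma*T^4 = 4*pi*(2.64366e+10)^2 * 5.67e-8 * 6527^4 = 9.037713579e+29 W. L/L_sun = 9.037713579e+29 / 3.828e26 = 2360.9492

2360.9492 L_sun


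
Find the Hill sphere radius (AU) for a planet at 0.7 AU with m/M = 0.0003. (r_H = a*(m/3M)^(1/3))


r_H = a * (m/3M)^(1/3) = 0.7 * (0.0003/3)^(1/3) = 0.0325

0.0325 AU


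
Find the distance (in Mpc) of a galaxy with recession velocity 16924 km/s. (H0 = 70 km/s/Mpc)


d = v / H0 = 16924 / 70 = 241.7714

241.7714 Mpc


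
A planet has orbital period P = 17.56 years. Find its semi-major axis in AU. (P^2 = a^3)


a = P^(2/3) = 17.56^(2/3) = 6.7559

6.7559 AU


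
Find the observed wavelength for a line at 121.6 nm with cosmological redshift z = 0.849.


lam_obs = lam_emit * (1 + z) = 121.6 * (1 + 0.849) = 224.8384

224.8384 nm


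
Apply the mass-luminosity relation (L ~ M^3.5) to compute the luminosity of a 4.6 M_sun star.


L/L_sun = (M/M_sun)^3.5 = 4.6^3.5 = 208.7625

208.7625 L_sun


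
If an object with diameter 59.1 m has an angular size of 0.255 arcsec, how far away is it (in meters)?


D = size / theta_rad, theta_rad = 0.255 * pi/(180*3600) = 1.236e-06, D = 4.780e+07

4.780e+07 m


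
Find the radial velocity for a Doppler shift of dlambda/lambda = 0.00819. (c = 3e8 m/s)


v = (dlambda/lambda) * c = 0.00819 * 3e8 = 2.457e+06

2.457e+06 m/s


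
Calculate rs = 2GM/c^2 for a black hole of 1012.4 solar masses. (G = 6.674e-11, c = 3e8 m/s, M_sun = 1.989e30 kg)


M = 1012.4 * 1.989e30 kg = 2.0136636e+33 kg. rs = 2GM/c^2 = 2 * 6.674e-11 * 2.0136636e+33 / (3e8)^2 = 2.986e+06

2.986e+06 m


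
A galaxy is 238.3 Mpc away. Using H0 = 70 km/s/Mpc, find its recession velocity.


v = H0 * d = 70 * 238.3 = 16681.0

16681.0 km/s


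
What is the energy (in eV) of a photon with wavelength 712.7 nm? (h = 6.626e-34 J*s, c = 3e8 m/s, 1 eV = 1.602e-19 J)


E = hc/lambda = 6.626e-34 * 3e8 / 7.127e-07 = 2.789e-19 J = 1.741 eV

1.741 eV


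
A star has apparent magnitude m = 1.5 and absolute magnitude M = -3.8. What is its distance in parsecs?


d = 10^((m - M + 5)/5) = 10^((1.5 - -3.8 + 5)/5) = 114.8154

114.8154 pc


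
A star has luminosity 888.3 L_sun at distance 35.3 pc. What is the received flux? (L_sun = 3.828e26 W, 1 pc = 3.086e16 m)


F = L / (4*pi*d^2) = 3.400e+29 / (4*pi*(1.089e+18)^2) = 2.280e-08

2.280e-08 W/m^2


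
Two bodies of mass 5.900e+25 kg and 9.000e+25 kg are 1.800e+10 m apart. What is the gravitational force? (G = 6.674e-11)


F = G*m1*m2/r^2 = 6.674e-11 * 5.900e+25 * 9.000e+25 / (1.800e+10)^2 = 6.674e-11 * 5.310e+51 / 3.240e+20 = 1.094e+21

1.094e+21 N


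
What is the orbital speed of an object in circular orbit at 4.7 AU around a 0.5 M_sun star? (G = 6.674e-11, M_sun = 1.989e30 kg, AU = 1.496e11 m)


v = sqrt(GM/r) = sqrt(6.674e-11 * 9.945e+29 / 7.031e+11) = 9715.8493

9715.8493 m/s


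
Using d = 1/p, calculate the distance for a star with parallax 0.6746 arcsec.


d = 1/p = 1/0.6746 = 1.4824

1.4824 pc


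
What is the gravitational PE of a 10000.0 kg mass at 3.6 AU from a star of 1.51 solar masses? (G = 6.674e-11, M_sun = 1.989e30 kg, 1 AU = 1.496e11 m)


M = 1.51 * 1.989e30 kg = 3.00339e+30 kg; r = 3.6 AU * 1.496e11 m/AU = 5.3856e+11 m. U = -GM*m/r = -(6.674e-11 * 3.00339e+30 * 10000.0) / 5.3856e+11 = -3.722e+12

-3.722e+12 J


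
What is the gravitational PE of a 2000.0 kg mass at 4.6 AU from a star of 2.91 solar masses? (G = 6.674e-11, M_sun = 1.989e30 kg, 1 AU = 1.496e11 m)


M = 2.91 * 1.989e30 kg = 5.78799e+30 kg; r = 4.6 AU * 1.496e11 m/AU = 6.8816e+11 m. U = -GM*m/r = -(6.674e-11 * 5.78799e+30 * 2000.0) / 6.8816e+11 = -1.123e+12

-1.123e+12 J


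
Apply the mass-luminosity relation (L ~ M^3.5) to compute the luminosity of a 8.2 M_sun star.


L/L_sun = (M/M_sun)^3.5 = 8.2^3.5 = 1578.8777

1578.8777 L_sun


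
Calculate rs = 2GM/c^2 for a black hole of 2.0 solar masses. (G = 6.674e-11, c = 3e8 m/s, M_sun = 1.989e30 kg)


M = 2.0 * 1.989e30 kg = 3.978e+30 kg. rs = 2GM/c^2 = 2 * 6.674e-11 * 3.978e+30 / (3e8)^2 = 5899.816

5899.816 m


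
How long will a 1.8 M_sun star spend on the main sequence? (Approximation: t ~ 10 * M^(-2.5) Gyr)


t = 10 * M^(-2.5) = 10 * 1.8^(-2.5) = 2.3005

2.3005 Gyr


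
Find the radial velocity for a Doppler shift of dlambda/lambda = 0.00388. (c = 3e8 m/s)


v = (dlambda/lambda) * c = 0.00388 * 3e8 = 1.164e+06

1.164e+06 m/s


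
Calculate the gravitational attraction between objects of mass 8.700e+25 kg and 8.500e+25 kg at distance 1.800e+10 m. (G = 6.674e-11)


F = G*m1*m2/r^2 = 6.674e-11 * 8.700e+25 * 8.500e+25 / (1.800e+10)^2 = 6.674e-11 * 7.395e+51 / 3.240e+20 = 1.523e+21

1.523e+21 N


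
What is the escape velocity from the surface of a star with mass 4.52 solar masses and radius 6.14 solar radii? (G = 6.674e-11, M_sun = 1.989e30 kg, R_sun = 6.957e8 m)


M = 4.52 * 1.989e30 kg = 8.99028e+30 kg; R = 6.14 * 6.957e8 m = 4.271598e+09 m. v_esc = sqrt(2GM/R) = sqrt(2 * 6.674e-11 * 8.99028e+30 / 4.271598e+09) = 530028.8639

530028.8639 m/s


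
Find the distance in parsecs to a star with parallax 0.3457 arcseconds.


d = 1/p = 1/0.3457 = 2.8927

2.8927 pc


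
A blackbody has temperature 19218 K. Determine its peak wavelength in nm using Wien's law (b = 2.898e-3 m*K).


lam_max = b / T = 2.898e-3 / 19218 = 1.508e-07 m = 150.7961 nm

150.7961 nm


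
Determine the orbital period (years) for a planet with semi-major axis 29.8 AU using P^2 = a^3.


P = a^(3/2) = 29.8^1.5 = 162.6763

162.6763 years


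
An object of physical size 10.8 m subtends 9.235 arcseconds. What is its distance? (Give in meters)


D = size / theta_rad, theta_rad = 9.235 * pi/(180*3600) = 4.477e-05, D = 241219.2645

241219.2645 m


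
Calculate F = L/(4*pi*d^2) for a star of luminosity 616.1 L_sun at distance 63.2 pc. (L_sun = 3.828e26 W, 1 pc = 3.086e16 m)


F = L / (4*pi*d^2) = 2.358e+29 / (4*pi*(1.950e+18)^2) = 4.934e-09

4.934e-09 W/m^2


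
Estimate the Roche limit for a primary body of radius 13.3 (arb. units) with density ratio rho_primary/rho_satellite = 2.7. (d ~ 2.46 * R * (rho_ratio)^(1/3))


d_Roche = 2.46 * 13.3 * 2.7^(1/3) = 45.5591

45.5591


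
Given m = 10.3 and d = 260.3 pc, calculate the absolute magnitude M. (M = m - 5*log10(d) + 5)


M = m - 5*log10(d) + 5 = 10.3 - 5*log10(260.3) + 5 = 3.2226

3.2226


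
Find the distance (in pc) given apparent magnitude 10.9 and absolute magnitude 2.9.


d = 10^((m - M + 5)/5) = 10^((10.9 - 2.9 + 5)/5) = 398.1072

398.1072 pc


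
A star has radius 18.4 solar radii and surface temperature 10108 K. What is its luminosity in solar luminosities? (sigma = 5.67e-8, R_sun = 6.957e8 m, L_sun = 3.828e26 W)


R = 18.4 * 6.957e8 m = 1.280088e+10 m. L = 4*pi*R^2*sigma*T^4 = 4*pi*(1.280088e+10)^2 * 5.67e-8 * 10108^4 = 1.218802983e+30 W. L/L_sun = 1.218802983e+30 / 3.828e26 = 3183.9158

3183.9158 L_sun


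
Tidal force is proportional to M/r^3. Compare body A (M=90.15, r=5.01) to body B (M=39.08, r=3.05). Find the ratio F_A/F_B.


Ratio = (M1/r1^3) / (M2/r2^3) = (90.15/5.01^3) / (39.08/3.05^3) = 0.5205

0.5205


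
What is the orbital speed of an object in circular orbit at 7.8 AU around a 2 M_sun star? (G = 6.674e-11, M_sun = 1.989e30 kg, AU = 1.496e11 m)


v = sqrt(GM/r) = sqrt(6.674e-11 * 3.978e+30 / 1.167e+12) = 15083.8565

15083.8565 m/s


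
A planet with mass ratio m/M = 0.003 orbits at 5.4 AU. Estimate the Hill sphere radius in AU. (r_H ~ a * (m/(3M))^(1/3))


r_H = a * (m/3M)^(1/3) = 5.4 * (0.003/3)^(1/3) = 0.54

0.54 AU


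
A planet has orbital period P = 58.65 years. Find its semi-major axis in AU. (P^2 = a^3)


a = P^(2/3) = 58.65^(2/3) = 15.0954

15.0954 AU


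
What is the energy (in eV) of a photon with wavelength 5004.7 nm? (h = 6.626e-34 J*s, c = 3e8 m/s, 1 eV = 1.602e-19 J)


E = hc/lambda = 6.626e-34 * 3e8 / 5.005e-06 = 3.972e-20 J = 0.2479 eV

0.2479 eV


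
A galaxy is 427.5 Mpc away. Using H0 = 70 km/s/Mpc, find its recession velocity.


v = H0 * d = 70 * 427.5 = 29925.0

29925.0 km/s


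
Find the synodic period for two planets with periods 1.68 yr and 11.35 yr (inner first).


1/P_syn = |1/P1 - 1/P2| = |1/1.68 - 1/11.35| => P_syn = 1.9719

1.9719 years


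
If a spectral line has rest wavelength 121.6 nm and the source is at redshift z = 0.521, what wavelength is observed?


lam_obs = lam_emit * (1 + z) = 121.6 * (1 + 0.521) = 184.9536

184.9536 nm


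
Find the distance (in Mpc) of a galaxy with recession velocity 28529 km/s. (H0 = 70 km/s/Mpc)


d = v / H0 = 28529 / 70 = 407.5571

407.5571 Mpc


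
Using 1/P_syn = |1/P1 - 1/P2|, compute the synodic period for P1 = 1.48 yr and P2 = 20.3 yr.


1/P_syn = |1/P1 - 1/P2| = |1/1.48 - 1/20.3| => P_syn = 1.5964

1.5964 years


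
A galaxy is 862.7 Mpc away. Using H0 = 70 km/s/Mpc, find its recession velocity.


v = H0 * d = 70 * 862.7 = 60389.0

60389.0 km/s


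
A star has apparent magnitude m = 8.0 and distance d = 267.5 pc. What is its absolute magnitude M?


M = m - 5*log10(d) + 5 = 8.0 - 5*log10(267.5) + 5 = 0.8634

0.8634


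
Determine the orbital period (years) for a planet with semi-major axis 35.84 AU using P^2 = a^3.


P = a^(3/2) = 35.84^1.5 = 214.5616

214.5616 years


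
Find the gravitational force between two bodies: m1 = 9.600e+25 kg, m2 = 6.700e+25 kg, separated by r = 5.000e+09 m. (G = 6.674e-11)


F = G*m1*m2/r^2 = 6.674e-11 * 9.600e+25 * 6.700e+25 / (5.000e+09)^2 = 6.674e-11 * 6.432e+51 / 2.500e+19 = 1.717e+22

1.717e+22 N


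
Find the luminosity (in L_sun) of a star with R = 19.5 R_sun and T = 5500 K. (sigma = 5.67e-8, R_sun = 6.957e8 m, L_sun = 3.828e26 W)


R = 19.5 * 6.957e8 m = 1.356615e+10 m. L = 4*pi*R^2*sigma*T^4 = 4*pi*(1.356615e+10)^2 * 5.67e-8 * 5500^4 = 1.19993276e+29 W. L/L_sun = 1.19993276e+29 / 3.828e26 = 313.4621

313.4621 L_sun


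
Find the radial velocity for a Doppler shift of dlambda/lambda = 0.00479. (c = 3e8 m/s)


v = (dlambda/lambda) * c = 0.00479 * 3e8 = 1.437e+06

1.437e+06 m/s


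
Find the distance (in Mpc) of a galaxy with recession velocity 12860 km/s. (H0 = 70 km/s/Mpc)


d = v / H0 = 12860 / 70 = 183.7143

183.7143 Mpc


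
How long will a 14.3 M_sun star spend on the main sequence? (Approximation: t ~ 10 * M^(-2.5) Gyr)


t = 10 * M^(-2.5) = 10 * 14.3^(-2.5) = 0.0129

0.0129 Gyr


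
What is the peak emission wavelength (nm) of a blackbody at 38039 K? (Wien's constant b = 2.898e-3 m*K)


lam_max = b / T = 2.898e-3 / 38039 = 7.618e-08 m = 76.185 nm

76.185 nm


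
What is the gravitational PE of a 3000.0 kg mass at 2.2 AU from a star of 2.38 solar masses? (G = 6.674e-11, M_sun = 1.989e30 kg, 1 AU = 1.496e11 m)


M = 2.38 * 1.989e30 kg = 4.73382e+30 kg; r = 2.2 AU * 1.496e11 m/AU = 3.2912e+11 m. U = -GM*m/r = -(6.674e-11 * 4.73382e+30 * 3000.0) / 3.2912e+11 = -2.880e+12

-2.880e+12 J


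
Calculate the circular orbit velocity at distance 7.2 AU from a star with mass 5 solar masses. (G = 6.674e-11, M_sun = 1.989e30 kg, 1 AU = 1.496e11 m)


v = sqrt(GM/r) = sqrt(6.674e-11 * 9.945e+30 / 1.077e+12) = 24823.5249

24823.5249 m/s


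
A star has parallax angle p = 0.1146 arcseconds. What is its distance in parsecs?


d = 1/p = 1/0.1146 = 8.726

8.726 pc


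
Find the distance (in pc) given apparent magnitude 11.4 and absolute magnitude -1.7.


d = 10^((m - M + 5)/5) = 10^((11.4 - -1.7 + 5)/5) = 4168.6938

4168.6938 pc


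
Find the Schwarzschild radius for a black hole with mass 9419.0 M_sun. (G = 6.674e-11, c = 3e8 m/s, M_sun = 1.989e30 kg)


M = 9419.0 * 1.989e30 kg = 1.8734391e+34 kg. rs = 2GM/c^2 = 2 * 6.674e-11 * 1.8734391e+34 / (3e8)^2 = 2.779e+07

2.779e+07 m


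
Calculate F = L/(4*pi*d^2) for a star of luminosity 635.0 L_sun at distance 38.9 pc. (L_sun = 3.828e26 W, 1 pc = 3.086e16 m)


F = L / (4*pi*d^2) = 2.431e+29 / (4*pi*(1.200e+18)^2) = 1.342e-08

1.342e-08 W/m^2


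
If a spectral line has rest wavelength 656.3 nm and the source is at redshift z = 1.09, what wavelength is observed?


lam_obs = lam_emit * (1 + z) = 656.3 * (1 + 1.09) = 1371.667

1371.667 nm


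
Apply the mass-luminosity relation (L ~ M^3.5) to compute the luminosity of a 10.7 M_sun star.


L/L_sun = (M/M_sun)^3.5 = 10.7^3.5 = 4007.2203

4007.2203 L_sun


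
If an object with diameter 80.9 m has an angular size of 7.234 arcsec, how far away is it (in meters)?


D = size / theta_rad, theta_rad = 7.234 * pi/(180*3600) = 3.507e-05, D = 2.307e+06

2.307e+06 m


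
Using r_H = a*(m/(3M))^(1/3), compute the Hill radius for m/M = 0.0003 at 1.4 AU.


r_H = a * (m/3M)^(1/3) = 1.4 * (0.0003/3)^(1/3) = 0.065

0.065 AU


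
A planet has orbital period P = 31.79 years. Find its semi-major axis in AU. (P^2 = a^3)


a = P^(2/3) = 31.79^(2/3) = 10.0352

10.0352 AU


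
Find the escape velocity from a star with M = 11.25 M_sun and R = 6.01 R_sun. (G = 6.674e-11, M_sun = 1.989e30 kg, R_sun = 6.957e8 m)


M = 11.25 * 1.989e30 kg = 2.237625e+31 kg; R = 6.01 * 6.957e8 m = 4.181157e+09 m. v_esc = sqrt(2GM/R) = sqrt(2 * 6.674e-11 * 2.237625e+31 / 4.181157e+09) = 845188.3733

845188.3733 m/s


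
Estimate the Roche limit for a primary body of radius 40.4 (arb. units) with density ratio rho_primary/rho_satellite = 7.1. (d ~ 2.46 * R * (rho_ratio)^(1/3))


d_Roche = 2.46 * 40.4 * 7.1^(1/3) = 191.0158

191.0158


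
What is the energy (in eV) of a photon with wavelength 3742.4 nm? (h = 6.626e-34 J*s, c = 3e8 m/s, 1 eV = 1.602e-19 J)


E = hc/lambda = 6.626e-34 * 3e8 / 3.742e-06 = 5.312e-20 J = 0.3316 eV

0.3316 eV


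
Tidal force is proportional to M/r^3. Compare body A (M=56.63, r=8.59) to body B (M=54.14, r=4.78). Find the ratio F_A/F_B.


Ratio = (M1/r1^3) / (M2/r2^3) = (56.63/8.59^3) / (54.14/4.78^3) = 0.1802

0.1802


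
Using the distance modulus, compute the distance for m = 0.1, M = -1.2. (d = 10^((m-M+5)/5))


d = 10^((m - M + 5)/5) = 10^((0.1 - -1.2 + 5)/5) = 18.197

18.197 pc


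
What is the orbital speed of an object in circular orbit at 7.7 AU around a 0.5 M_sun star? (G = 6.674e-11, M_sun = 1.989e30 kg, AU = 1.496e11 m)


v = sqrt(GM/r) = sqrt(6.674e-11 * 9.945e+29 / 1.152e+12) = 7590.7438

7590.7438 m/s


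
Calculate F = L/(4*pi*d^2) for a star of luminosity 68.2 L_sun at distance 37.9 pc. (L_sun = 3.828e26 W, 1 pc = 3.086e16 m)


F = L / (4*pi*d^2) = 2.611e+28 / (4*pi*(1.170e+18)^2) = 1.519e-09

1.519e-09 W/m^2


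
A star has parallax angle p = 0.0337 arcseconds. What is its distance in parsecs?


d = 1/p = 1/0.0337 = 29.6736

29.6736 pc


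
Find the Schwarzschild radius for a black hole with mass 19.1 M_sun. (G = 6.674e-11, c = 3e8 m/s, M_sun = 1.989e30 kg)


M = 19.1 * 1.989e30 kg = 3.79899e+31 kg. rs = 2GM/c^2 = 2 * 6.674e-11 * 3.79899e+31 / (3e8)^2 = 56343.2428

56343.2428 m


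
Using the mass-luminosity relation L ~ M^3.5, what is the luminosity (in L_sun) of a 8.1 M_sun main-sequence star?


L/L_sun = (M/M_sun)^3.5 = 8.1^3.5 = 1512.5076

1512.5076 L_sun


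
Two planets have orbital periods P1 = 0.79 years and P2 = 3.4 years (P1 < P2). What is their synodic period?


1/P_syn = |1/P1 - 1/P2| = |1/0.79 - 1/3.4| => P_syn = 1.0291

1.0291 years


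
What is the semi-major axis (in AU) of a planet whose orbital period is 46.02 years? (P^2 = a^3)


a = P^(2/3) = 46.02^(2/3) = 12.842

12.842 AU


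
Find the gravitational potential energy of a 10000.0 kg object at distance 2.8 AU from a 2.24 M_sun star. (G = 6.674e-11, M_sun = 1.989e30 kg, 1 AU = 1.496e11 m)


M = 2.24 * 1.989e30 kg = 4.45536e+30 kg; r = 2.8 AU * 1.496e11 m/AU = 4.1888e+11 m. U = -GM*m/r = -(6.674e-11 * 4.45536e+30 * 10000.0) / 4.1888e+11 = -7.099e+12

-7.099e+12 J


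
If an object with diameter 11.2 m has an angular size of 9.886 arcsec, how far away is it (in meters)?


D = size / theta_rad, theta_rad = 9.886 * pi/(180*3600) = 4.793e-05, D = 233680.5412

233680.5412 m


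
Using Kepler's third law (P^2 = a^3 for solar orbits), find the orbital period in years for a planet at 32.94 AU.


P = a^(3/2) = 32.94^1.5 = 189.0538

189.0538 years


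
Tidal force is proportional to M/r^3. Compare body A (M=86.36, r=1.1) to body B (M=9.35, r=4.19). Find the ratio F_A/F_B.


Ratio = (M1/r1^3) / (M2/r2^3) = (86.36/1.1^3) / (9.35/4.19^3) = 510.4639

510.4639


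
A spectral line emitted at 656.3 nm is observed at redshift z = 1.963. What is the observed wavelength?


lam_obs = lam_emit * (1 + z) = 656.3 * (1 + 1.963) = 1944.6169

1944.6169 nm


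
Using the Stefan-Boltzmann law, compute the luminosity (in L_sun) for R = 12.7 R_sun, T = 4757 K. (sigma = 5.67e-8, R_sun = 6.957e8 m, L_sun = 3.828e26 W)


R = 12.7 * 6.957e8 m = 8.83539e+09 m. L = 4*pi*R^2*sigma*T^4 = 4*pi*(8.83539e+09)^2 * 5.67e-8 * 4757^4 = 2.848242597e+28 W. L/L_sun = 2.848242597e+28 / 3.828e26 = 74.4055

74.4055 L_sun


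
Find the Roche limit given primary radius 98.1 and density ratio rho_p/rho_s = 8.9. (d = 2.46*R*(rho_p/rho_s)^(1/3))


d_Roche = 2.46 * 98.1 * 8.9^(1/3) = 500.1122

500.1122


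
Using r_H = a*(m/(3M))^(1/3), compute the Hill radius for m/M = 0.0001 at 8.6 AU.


r_H = a * (m/3M)^(1/3) = 8.6 * (0.0001/3)^(1/3) = 0.2768

0.2768 AU


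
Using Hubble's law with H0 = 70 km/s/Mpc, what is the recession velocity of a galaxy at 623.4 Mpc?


v = H0 * d = 70 * 623.4 = 43638.0

43638.0 km/s


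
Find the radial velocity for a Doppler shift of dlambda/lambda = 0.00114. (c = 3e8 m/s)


v = (dlambda/lambda) * c = 0.00114 * 3e8 = 342000.0

342000.0 m/s


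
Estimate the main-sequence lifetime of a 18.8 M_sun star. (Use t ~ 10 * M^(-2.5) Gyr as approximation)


t = 10 * M^(-2.5) = 10 * 18.8^(-2.5) = 0.0065

0.0065 Gyr


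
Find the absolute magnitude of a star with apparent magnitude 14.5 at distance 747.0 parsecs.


M = m - 5*log10(d) + 5 = 14.5 - 5*log10(747.0) + 5 = 5.1334

5.1334


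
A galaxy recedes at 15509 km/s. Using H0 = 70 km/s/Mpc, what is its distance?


d = v / H0 = 15509 / 70 = 221.5571

221.5571 Mpc


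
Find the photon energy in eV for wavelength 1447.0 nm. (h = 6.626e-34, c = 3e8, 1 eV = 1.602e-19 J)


E = hc/lambda = 6.626e-34 * 3e8 / 1.447e-06 = 1.374e-19 J = 0.8575 eV

0.8575 eV


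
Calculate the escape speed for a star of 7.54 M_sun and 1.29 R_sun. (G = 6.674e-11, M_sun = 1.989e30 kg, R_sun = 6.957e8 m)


M = 7.54 * 1.989e30 kg = 1.499706e+31 kg; R = 1.29 * 6.957e8 m = 8.97453e+08 m. v_esc = sqrt(2GM/R) = sqrt(2 * 6.674e-11 * 1.499706e+31 / 8.97453e+08) = 1.494e+06

1.494e+06 m/s


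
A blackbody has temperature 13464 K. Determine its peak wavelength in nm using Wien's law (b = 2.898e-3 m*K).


lam_max = b / T = 2.898e-3 / 13464 = 2.152e-07 m = 215.2406 nm

215.2406 nm


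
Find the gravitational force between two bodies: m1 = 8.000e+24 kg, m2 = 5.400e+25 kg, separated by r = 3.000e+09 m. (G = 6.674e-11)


F = G*m1*m2/r^2 = 6.674e-11 * 8.000e+24 * 5.400e+25 / (3.000e+09)^2 = 6.674e-11 * 4.320e+50 / 9.000e+18 = 3.204e+21

3.204e+21 N


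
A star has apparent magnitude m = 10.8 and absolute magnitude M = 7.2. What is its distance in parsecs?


d = 10^((m - M + 5)/5) = 10^((10.8 - 7.2 + 5)/5) = 52.4807

52.4807 pc


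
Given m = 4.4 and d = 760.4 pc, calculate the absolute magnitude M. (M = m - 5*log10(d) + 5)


M = m - 5*log10(d) + 5 = 4.4 - 5*log10(760.4) + 5 = -5.0052

-5.0052


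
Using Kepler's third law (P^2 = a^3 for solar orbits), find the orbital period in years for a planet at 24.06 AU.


P = a^(3/2) = 24.06^1.5 = 118.0167

118.0167 years


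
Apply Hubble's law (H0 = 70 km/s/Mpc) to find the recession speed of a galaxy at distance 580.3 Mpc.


v = H0 * d = 70 * 580.3 = 40621.0

40621.0 km/s


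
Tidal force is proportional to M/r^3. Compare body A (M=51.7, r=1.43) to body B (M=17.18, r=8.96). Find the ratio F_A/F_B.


Ratio = (M1/r1^3) / (M2/r2^3) = (51.7/1.43^3) / (17.18/8.96^3) = 740.2583

740.2583


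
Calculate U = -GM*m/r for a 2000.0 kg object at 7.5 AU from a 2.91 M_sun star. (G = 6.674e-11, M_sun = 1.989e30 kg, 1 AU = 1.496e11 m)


M = 2.91 * 1.989e30 kg = 5.78799e+30 kg; r = 7.5 AU * 1.496e11 m/AU = 1.122e+12 m. U = -GM*m/r = -(6.674e-11 * 5.78799e+30 * 2000.0) / 1.122e+12 = -6.886e+11

-6.886e+11 J


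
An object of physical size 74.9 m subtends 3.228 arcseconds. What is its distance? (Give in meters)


D = size / theta_rad, theta_rad = 3.228 * pi/(180*3600) = 1.565e-05, D = 4.786e+06

4.786e+06 m


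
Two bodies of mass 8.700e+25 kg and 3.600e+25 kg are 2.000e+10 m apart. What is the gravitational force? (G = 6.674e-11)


F = G*m1*m2/r^2 = 6.674e-11 * 8.700e+25 * 3.600e+25 / (2.000e+10)^2 = 6.674e-11 * 3.132e+51 / 4.000e+20 = 5.226e+20

5.226e+20 N


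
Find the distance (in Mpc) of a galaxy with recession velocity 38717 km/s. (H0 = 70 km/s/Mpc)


d = v / H0 = 38717 / 70 = 553.1

553.1 Mpc


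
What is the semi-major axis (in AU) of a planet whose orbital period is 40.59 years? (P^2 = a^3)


a = P^(2/3) = 40.59^(2/3) = 11.8108

11.8108 AU


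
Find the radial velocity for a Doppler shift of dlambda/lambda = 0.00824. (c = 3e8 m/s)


v = (dlambda/lambda) * c = 0.00824 * 3e8 = 2.472e+06

2.472e+06 m/s


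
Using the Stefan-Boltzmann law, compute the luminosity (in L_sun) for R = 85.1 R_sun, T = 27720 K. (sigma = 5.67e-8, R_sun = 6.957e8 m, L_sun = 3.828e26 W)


R = 85.1 * 6.957e8 m = 5.920407e+10 m. L = 4*pi*R^2*sigma*T^4 = 4*pi*(5.920407e+10)^2 * 5.67e-8 * 27720^4 = 1.474582086e+33 W. L/L_sun = 1.474582086e+33 / 3.828e26 = 3.852e+06

3.852e+06 L_sun


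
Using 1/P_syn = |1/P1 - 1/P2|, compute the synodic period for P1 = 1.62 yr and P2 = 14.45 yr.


1/P_syn = |1/P1 - 1/P2| = |1/1.62 - 1/14.45| => P_syn = 1.8246

1.8246 years


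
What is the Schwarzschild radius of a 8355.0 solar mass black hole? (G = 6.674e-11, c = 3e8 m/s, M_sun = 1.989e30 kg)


M = 8355.0 * 1.989e30 kg = 1.6618095e+34 kg. rs = 2GM/c^2 = 2 * 6.674e-11 * 1.6618095e+34 / (3e8)^2 = 2.465e+07

2.465e+07 m


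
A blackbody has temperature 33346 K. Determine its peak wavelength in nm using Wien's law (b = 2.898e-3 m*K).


lam_max = b / T = 2.898e-3 / 33346 = 8.691e-08 m = 86.907 nm

86.907 nm


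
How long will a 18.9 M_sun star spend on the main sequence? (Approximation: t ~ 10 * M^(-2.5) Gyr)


t = 10 * M^(-2.5) = 10 * 18.9^(-2.5) = 0.0064

0.0064 Gyr


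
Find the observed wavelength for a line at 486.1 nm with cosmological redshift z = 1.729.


lam_obs = lam_emit * (1 + z) = 486.1 * (1 + 1.729) = 1326.5669

1326.5669 nm


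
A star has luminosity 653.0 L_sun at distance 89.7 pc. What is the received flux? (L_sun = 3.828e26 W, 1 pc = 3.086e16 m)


F = L / (4*pi*d^2) = 2.500e+29 / (4*pi*(2.768e+18)^2) = 2.596e-09

2.596e-09 W/m^2


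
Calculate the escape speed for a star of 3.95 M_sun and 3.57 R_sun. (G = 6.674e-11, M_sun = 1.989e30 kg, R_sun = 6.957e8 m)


M = 3.95 * 1.989e30 kg = 7.85655e+30 kg; R = 3.57 * 6.957e8 m = 2.483649e+09 m. v_esc = sqrt(2GM/R) = sqrt(2 * 6.674e-11 * 7.85655e+30 / 2.483649e+09) = 649798.8354

649798.8354 m/s


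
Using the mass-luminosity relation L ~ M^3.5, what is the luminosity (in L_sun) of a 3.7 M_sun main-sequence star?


L/L_sun = (M/M_sun)^3.5 = 3.7^3.5 = 97.433

97.433 L_sun


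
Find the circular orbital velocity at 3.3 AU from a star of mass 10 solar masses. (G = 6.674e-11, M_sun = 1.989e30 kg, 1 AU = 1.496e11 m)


v = sqrt(GM/r) = sqrt(6.674e-11 * 1.989e+31 / 4.937e+11) = 51854.6522

51854.6522 m/s


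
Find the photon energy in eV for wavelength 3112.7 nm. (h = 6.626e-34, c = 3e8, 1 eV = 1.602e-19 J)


E = hc/lambda = 6.626e-34 * 3e8 / 3.113e-06 = 6.386e-20 J = 0.3986 eV

0.3986 eV


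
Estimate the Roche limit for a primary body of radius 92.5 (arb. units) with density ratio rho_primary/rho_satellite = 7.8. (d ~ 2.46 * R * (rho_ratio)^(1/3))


d_Roche = 2.46 * 92.5 * 7.8^(1/3) = 451.2754

451.2754


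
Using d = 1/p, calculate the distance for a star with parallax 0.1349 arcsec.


d = 1/p = 1/0.1349 = 7.4129

7.4129 pc


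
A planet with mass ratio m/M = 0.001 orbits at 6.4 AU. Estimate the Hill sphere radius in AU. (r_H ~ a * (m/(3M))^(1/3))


r_H = a * (m/3M)^(1/3) = 6.4 * (0.001/3)^(1/3) = 0.4438

0.4438 AU


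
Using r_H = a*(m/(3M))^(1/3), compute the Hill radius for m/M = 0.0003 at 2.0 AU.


r_H = a * (m/3M)^(1/3) = 2.0 * (0.0003/3)^(1/3) = 0.0928

0.0928 AU


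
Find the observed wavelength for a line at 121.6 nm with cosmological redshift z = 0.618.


lam_obs = lam_emit * (1 + z) = 121.6 * (1 + 0.618) = 196.7488

196.7488 nm


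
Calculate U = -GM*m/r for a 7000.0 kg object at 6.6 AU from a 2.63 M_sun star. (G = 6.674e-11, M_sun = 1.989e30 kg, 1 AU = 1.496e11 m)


M = 2.63 * 1.989e30 kg = 5.23107e+30 kg; r = 6.6 AU * 1.496e11 m/AU = 9.8736e+11 m. U = -GM*m/r = -(6.674e-11 * 5.23107e+30 * 7000.0) / 9.8736e+11 = -2.475e+12

-2.475e+12 J


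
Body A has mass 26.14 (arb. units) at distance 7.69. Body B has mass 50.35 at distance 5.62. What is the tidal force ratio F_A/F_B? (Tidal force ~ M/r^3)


Ratio = (M1/r1^3) / (M2/r2^3) = (26.14/7.69^3) / (50.35/5.62^3) = 0.2026

0.2026


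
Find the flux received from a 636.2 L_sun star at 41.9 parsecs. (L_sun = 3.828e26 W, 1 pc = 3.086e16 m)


F = L / (4*pi*d^2) = 2.435e+29 / (4*pi*(1.293e+18)^2) = 1.159e-08

1.159e-08 W/m^2


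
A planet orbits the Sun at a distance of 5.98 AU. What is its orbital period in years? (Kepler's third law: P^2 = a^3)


P = a^(3/2) = 5.98^1.5 = 14.6235

14.6235 years


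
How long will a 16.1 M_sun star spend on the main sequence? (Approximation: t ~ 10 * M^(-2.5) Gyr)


t = 10 * M^(-2.5) = 10 * 16.1^(-2.5) = 0.0096

0.0096 Gyr


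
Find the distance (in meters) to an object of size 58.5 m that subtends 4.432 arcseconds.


D = size / theta_rad, theta_rad = 4.432 * pi/(180*3600) = 2.149e-05, D = 2.723e+06

2.723e+06 m


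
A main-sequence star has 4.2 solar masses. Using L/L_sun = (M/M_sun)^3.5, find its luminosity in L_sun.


L/L_sun = (M/M_sun)^3.5 = 4.2^3.5 = 151.8352

151.8352 L_sun


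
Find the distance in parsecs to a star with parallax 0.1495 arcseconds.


d = 1/p = 1/0.1495 = 6.689

6.689 pc


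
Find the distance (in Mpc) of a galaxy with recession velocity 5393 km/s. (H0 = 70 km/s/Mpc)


d = v / H0 = 5393 / 70 = 77.0429

77.0429 Mpc


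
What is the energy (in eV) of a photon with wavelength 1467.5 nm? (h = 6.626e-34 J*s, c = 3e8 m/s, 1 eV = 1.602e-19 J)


E = hc/lambda = 6.626e-34 * 3e8 / 1.468e-06 = 1.355e-19 J = 0.8455 eV

0.8455 eV


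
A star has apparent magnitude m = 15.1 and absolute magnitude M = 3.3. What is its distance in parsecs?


d = 10^((m - M + 5)/5) = 10^((15.1 - 3.3 + 5)/5) = 2290.8677

2290.8677 pc


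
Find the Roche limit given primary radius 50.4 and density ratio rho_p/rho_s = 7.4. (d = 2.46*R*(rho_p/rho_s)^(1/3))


d_Roche = 2.46 * 50.4 * 7.4^(1/3) = 241.607

241.607


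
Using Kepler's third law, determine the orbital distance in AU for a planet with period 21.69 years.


a = P^(2/3) = 21.69^(2/3) = 7.7775

7.7775 AU


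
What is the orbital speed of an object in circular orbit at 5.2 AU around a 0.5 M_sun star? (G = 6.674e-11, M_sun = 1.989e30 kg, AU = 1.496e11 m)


v = sqrt(GM/r) = sqrt(6.674e-11 * 9.945e+29 / 7.779e+11) = 9236.938

9236.938 m/s
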